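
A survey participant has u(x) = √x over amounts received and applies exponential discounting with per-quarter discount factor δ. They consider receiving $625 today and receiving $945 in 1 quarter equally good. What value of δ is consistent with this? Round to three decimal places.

Equating discounted utilities: u(625) = δ·u(945) ⇒ δ = u(625)/u(945).
Since u(x) = √x, δ = √(625/945) = 0.81325.

δ ≈ 0.813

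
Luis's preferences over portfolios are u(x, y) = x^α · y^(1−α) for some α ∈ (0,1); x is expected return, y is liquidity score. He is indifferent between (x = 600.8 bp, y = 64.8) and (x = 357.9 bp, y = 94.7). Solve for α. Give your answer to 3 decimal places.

α ≈ 0.423

Set the two utilities equal: 600.8^α·64.8^(1−α) = 357.9^α·94.7^(1−α).
(600.8/357.9)^α = (94.7/64.8)^(1−α); take logs: α·ln(600.8/357.9) = (1−α)·ln(94.7/64.8), i.e. α·0.518008 = (1−α)·0.379408.
So α/(1−α) = (0.379408)/(0.518008) = 0.732437, and α = 0.732437/1.732437 ≈ 0.423.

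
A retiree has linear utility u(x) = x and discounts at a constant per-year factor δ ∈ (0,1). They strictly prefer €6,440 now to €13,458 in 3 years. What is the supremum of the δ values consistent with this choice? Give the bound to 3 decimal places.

The preference means 6440 > δ^3·13458.
So δ^3 < 6440/13458 = 0.47853; taking the cube root of both positive sides preserves the inequality.
δ < 0.47853^(1/3) = 0.782.

δ < 0.782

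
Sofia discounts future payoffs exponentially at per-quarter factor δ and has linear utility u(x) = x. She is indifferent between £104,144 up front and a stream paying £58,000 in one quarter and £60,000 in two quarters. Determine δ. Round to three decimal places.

Equating present values: 104144 = 58000δ + 60000δ².
Rearranged: 60000δ² + 58000δ − 104144 = 0.
δ = (−58000 + √(58000² + 4·60000·104144)) / (2·60000) = (−58000 + √28358560000.00) / 120000 ≈ 0.920.

δ ≈ 0.920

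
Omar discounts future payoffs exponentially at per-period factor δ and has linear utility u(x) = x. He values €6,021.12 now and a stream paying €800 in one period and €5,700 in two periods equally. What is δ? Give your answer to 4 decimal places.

The stream is worth 800δ + 5700δ² today, so 800δ + 5700δ² = 6021.12.
Rearranged: 5700δ² + 800δ − 6021.12 = 0.
δ = (−800 + √(800² + 4·5700·6021.12)) / (2·5700) = (−800 + √137921536.00) / 11400 ≈ 0.9600.

δ ≈ 0.9600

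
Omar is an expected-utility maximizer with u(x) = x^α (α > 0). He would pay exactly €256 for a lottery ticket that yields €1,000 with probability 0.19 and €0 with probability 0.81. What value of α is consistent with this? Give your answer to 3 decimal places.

α ≈ 1.219

The lottery's expected utility is 0.19·u(1000) + 0.81·u(0) = 0.19·1000^α (since u(0) = 0 for α > 0).
Setting u(256) equal to that: 256^α = 0.19·1000^α ⇒ (256/1000)^α = 0.19.
α = ln(0.19) / ln(256/1000) = -1.660731/-1.362578 ≈ 1.219.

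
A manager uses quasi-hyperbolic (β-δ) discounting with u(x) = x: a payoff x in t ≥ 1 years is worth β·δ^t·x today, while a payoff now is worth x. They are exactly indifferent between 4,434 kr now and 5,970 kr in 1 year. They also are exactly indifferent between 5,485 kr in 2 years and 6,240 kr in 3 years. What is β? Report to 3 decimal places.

From the later pair, β·δ^2·5485 = β·δ^3·6240; dividing through, δ = 5485/6240 = 0.87901.
Now use the now-vs-future pair: 4434 = β·δ·5970 gives β = 4434/(0.87901·5970) ≈ 0.845.

β ≈ 0.845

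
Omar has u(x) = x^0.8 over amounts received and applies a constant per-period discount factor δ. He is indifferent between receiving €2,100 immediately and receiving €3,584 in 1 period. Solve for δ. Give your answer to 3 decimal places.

δ ≈ 0.652

Equating discounted utilities: u(2100) = δ·u(3584) ⇒ δ = u(2100)/u(3584).
Since u(x) = x^0.8, δ = (2100/3584)^0.8 = 0.58594^0.8 = 0.65205.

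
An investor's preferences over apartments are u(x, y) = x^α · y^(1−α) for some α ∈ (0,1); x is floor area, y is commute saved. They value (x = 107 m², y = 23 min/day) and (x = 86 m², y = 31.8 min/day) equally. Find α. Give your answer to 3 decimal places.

α ≈ 0.597

The Cobb–Douglas utilities coincide, so 107^α·23^(1−α) = 86^α·31.8^(1−α).
Rearrange to (107/86)^α = (31.8/23)^(1−α) and take logs: α·0.218482 = (1−α)·0.323972.
Thus α·(0.542454) = 0.323972, so α = 0.323972/0.542454 ≈ 0.597.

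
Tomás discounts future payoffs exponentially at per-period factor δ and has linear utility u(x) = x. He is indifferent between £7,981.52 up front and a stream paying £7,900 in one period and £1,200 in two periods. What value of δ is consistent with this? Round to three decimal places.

δ ≈ 0.890

Present value of the stream is 7900·δ + 1200·δ². Indifference gives 7900δ + 1200δ² = 7981.52.
That is, 1200δ² + 7900δ − 7981.52 = 0, a quadratic in δ.
By the quadratic formula (taking the positive root), δ = (−7900 + √100721296.00) / 2400 ≈ 0.890.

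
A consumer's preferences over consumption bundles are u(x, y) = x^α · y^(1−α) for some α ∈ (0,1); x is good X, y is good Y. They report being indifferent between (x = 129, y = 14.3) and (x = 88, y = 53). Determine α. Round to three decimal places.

α ≈ 0.774

Indifference: 129^α · 14.3^(1−α) = 88^α · 53^(1−α).
(129/88)^α = (53/14.3)^(1−α); take logs: α·ln(129/88) = (1−α)·ln(53/14.3), i.e. α·0.382476 = (1−α)·1.310032.
Thus α·(1.692508) = 1.310032, so α = 1.310032/1.692508 ≈ 0.774.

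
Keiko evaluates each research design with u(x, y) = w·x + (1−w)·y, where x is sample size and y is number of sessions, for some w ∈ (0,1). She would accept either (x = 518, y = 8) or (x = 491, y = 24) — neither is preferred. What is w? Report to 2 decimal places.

w = 0.37

u(518,8) = u(491,24) means w·518 + (1−w)·8 = w·491 + (1−w)·24.
Rearranging, 27·w − 16·(1−w) = 0.
So w/(1−w) = 16/27 = 0.5926, giving w = 16/(27+16) = 0.37.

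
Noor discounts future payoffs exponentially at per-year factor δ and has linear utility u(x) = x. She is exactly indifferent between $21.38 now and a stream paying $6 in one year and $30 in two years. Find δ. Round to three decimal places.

δ ≈ 0.750

The stream is worth 6δ + 30δ² today, so 6δ + 30δ² = 21.38.
Rearranged: 30δ² + 6δ − 21.38 = 0.
δ = (−6 + √(6² + 4·30·21.38)) / (2·30) = (−6 + √2601.60) / 60 ≈ 0.750.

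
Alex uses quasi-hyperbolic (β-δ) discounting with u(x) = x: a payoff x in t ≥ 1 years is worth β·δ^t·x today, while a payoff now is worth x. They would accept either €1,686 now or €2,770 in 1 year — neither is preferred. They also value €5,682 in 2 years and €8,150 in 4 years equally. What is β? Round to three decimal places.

Both payoffs in the second observation are in the future, so β drops out: δ^2·5682 = δ^4·8150 ⇒ δ^2 = 5682/8150 = 0.69718, so δ = 0.83497.
The first indifference: 1686 = β·δ·2770, so β = 1686/(δ·2770) = 1686/(0.83497·2770) ≈ 0.729.

β ≈ 0.729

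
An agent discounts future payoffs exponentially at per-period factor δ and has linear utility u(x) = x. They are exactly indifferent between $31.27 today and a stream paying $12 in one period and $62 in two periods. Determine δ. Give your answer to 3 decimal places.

Equating present values: 31.27 = 12δ + 62δ².
That is, 62δ² + 12δ − 31.27 = 0, a quadratic in δ.
The positive root is δ = [−12 + √(12² + 4·62·31.27)] / (2·62) = (−12 + 88.876)/124 ≈ 0.620.

δ ≈ 0.620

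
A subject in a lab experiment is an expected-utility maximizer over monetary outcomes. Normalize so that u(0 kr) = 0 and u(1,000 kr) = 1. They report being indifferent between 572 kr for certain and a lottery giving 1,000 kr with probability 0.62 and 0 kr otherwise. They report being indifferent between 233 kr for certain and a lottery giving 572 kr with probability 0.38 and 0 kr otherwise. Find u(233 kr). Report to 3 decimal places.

First, u(572 kr) = 0.62·u(1,000 kr) + 0.38·u(0 kr) = 0.62.
The second indifference gives u(233 kr) = 0.38·u(572 kr) + 0.62·u(0 kr) = 0.38·0.62 + 0.62·0.00 = 0.2356.

0.236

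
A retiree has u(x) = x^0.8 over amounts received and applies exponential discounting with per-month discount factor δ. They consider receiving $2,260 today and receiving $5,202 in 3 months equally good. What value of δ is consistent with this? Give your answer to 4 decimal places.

δ ≈ 0.8007

Indifference means u(2260) = δ^3 · u(5202), so δ^3 = u(2260)/u(5202).
With u(x) = x^0.8: δ^3 = 2260^0.8/5202^0.8 = (2260/5202)^0.8 = 0.51328.
So δ = 0.51328^(1/3) ≈ 0.8007.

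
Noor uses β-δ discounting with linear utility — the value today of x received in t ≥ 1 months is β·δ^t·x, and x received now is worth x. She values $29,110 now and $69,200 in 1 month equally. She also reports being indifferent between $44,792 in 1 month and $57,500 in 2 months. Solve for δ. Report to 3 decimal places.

δ ≈ 0.779

Both payoffs in the second observation are in the future, so β drops out: δ^1·44792 = δ^2·57500 ⇒ δ = 44792/57500 = 0.77899.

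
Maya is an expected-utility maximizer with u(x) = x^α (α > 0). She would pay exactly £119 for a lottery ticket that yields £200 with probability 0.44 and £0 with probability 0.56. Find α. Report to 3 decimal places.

EU(lottery) = 0.44·200^α + 0.56·0 = 0.44·200^α.
Indifference: 119^α = 0.44·200^α, so (119/200)^α = 0.44.
α = ln(0.44) / ln(119/200) = -0.820981/-0.519194 ≈ 1.581.

α ≈ 1.581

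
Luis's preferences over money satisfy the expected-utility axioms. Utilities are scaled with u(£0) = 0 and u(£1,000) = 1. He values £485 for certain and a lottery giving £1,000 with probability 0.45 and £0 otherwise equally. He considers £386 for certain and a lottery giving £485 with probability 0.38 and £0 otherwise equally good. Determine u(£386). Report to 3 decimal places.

First, u(£485) = 0.45·u(£1,000) + 0.55·u(£0) = 0.45.
Then u(£386) = 0.38·u(£485) + 0.62·u(£0) = 0.38·0.45 + 0.62·0.00 = 0.1710.

0.171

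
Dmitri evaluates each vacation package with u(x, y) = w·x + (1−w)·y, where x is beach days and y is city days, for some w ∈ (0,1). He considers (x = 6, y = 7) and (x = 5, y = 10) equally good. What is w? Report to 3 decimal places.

w = 0.750

Indifference: w·6 + (1−w)·7 = w·5 + (1−w)·10.
Rearranging, 1·w − 3·(1−w) = 0.
The marginal rate of substitution is 3/1, so w = 3/(1+3) = 0.750.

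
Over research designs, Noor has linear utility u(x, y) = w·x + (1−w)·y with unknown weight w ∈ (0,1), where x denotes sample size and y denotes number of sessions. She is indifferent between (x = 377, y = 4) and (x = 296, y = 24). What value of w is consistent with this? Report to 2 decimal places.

Equating utilities: w·377 + (1−w)·4 = w·296 + (1−w)·24.
Rearranging, 81·w − 20·(1−w) = 0.
The marginal rate of substitution is 20/81, so w = 20/(81+20) = 0.20.

w = 0.20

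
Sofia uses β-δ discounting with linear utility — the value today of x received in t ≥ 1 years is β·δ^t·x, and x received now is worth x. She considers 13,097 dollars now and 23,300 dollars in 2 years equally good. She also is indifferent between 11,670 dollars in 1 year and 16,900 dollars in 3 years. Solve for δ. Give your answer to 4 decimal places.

Both payoffs in the second observation are in the future, so β drops out: δ^1·11670 = δ^3·16900 ⇒ δ^2 = 11670/16900 = 0.69053, so δ = 0.83098.

δ ≈ 0.8310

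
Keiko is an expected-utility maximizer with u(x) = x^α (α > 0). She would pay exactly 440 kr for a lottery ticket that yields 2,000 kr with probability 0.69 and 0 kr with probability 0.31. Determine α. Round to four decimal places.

Since u(0) = 0, the lottery's EU is 0.69·2000^α.
Setting u(440) equal to that: 440^α = 0.69·2000^α ⇒ (440/2000)^α = 0.69.
Take logs: α = ln 0.69 / ln(440/2000) ≈ 0.245068.

α ≈ 0.2451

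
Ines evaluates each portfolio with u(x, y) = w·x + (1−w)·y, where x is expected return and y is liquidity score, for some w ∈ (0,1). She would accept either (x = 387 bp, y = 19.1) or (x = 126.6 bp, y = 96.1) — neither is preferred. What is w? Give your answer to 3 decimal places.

u(387,19.1) = u(126.6,96.1) means w·387 + (1−w)·19.1 = w·126.6 + (1−w)·96.1.
w·(387−126.6) = (1−w)·(96.1−19.1), i.e. w·260.4 = (1−w)·77.
Hence w = 77/(260.4+77) = 77/337.4 = 0.228.

w = 0.228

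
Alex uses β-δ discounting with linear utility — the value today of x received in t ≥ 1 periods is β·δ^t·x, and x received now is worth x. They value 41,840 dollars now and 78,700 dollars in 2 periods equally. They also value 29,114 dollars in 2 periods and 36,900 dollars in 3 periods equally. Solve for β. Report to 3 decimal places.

The second indifference involves only future payoffs, so β cancels: β·δ^2·29114 = β·δ^3·36900, giving δ = 29114/36900 = 0.78900.
Now use the now-vs-future pair: 41840 = β·δ^2·78700 gives β = 41840/(0.62252·78700) ≈ 0.854.

β ≈ 0.854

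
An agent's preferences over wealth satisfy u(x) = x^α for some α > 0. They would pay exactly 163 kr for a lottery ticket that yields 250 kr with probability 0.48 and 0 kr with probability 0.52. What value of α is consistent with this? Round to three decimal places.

α ≈ 1.716

The lottery's expected utility is 0.48·u(250) + 0.52·u(0) = 0.48·250^α (since u(0) = 0 for α > 0).
Indifference: 163^α = 0.48·250^α, so (163/250)^α = 0.48.
Take logs: α = ln 0.48 / ln(163/250) ≈ 1.71604.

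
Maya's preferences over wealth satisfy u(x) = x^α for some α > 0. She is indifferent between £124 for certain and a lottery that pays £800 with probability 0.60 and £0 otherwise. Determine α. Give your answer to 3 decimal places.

The lottery's expected utility is 0.60·u(800) + 0.40·u(0) = 0.60·800^α (since u(0) = 0 for α > 0).
Indifference: 124^α = 0.60·800^α, so (124/800)^α = 0.60.
Take logs: α = ln 0.60 / ln(124/800) ≈ 0.27400.

α ≈ 0.274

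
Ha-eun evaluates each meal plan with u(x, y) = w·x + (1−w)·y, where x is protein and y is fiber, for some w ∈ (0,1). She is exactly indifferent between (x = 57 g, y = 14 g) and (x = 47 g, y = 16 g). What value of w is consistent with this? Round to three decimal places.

Indifference: w·57 + (1−w)·14 = w·47 + (1−w)·16.
Collecting terms: w·10 = (1−w)·2.
The marginal rate of substitution is 2/10, so w = 2/(10+2) = 0.167.

w = 0.167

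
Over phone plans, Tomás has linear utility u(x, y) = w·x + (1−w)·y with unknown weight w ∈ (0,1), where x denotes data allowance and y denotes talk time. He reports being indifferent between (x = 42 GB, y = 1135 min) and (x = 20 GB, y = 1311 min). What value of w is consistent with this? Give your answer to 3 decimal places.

Equating utilities: w·42 + (1−w)·1135 = w·20 + (1−w)·1311.
Collecting terms: w·22 = (1−w)·176.
So w/(1−w) = 176/22 = 8.0000, giving w = 176/(22+176) = 0.889.

w = 0.889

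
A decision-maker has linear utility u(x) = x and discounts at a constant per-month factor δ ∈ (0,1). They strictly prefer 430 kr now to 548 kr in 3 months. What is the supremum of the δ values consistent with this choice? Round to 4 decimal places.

δ < 0.9224

The preference means 430 > δ^3·548.
Hence δ^3 < 430/548 = 0.78467, and x ↦ x^(1/3) is increasing on (0,∞).
δ < (430/548)^(1/3) ≈ 0.9224.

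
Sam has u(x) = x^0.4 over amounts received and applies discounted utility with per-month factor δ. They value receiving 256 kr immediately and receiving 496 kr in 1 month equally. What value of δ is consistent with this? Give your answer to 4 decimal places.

Indifference means u(256) = δ · u(496), so δ = u(256)/u(496).
With u(x) = x^0.4: δ = 256^0.4/496^0.4 = (256/496)^0.4 = 0.76754.

δ ≈ 0.7675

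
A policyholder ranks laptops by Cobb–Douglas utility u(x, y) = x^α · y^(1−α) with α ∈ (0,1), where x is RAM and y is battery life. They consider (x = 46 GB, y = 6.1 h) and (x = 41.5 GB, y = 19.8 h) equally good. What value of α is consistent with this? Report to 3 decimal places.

Indifference: 46^α · 6.1^(1−α) = 41.5^α · 19.8^(1−α).
Rearrange to (46/41.5)^α = (19.8/6.1)^(1−α) and take logs: α·0.102948 = (1−α)·1.177393.
With A = 0.102948 and B = 1.177393: α·A = (1−α)·B, so α = B/(A+B) = 1.177393/1.280341 ≈ 0.920.

α ≈ 0.920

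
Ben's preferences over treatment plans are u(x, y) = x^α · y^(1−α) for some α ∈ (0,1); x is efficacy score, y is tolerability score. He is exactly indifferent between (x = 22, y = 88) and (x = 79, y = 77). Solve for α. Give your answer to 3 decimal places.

Indifference: 22^α · 88^(1−α) = 79^α · 77^(1−α).
Rearrange to (22/79)^α = (77/88)^(1−α) and take logs: α·-1.278405 = (1−α)·-0.133531.
Thus α·(-1.411936) = -0.133531, so α = -0.133531/-1.411936 ≈ 0.095.

α ≈ 0.095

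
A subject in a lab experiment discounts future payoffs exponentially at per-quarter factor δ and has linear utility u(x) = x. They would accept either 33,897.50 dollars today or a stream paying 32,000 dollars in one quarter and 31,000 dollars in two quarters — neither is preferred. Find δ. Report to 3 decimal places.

δ ≈ 0.650

Present value of the stream is 32000·δ + 31000·δ². Indifference gives 32000δ + 31000δ² = 33897.50.
That is, 31000δ² + 32000δ − 33897.50 = 0, a quadratic in δ.
The positive root is δ = [−32000 + √(32000² + 4·31000·33897.50)] / (2·31000) = (−32000 + 72300.000)/62000 ≈ 0.650.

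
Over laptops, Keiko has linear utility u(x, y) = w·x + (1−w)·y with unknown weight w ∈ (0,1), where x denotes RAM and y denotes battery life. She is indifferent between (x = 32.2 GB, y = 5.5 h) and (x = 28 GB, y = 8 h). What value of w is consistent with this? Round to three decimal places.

Equating utilities: w·32.2 + (1−w)·5.5 = w·28 + (1−w)·8.
w·(32.2−28) = (1−w)·(8−5.5), i.e. w·4.2 = (1−w)·2.5.
The marginal rate of substitution is 2.5/4.2, so w = 2.5/(4.2+2.5) = 0.373.

w = 0.373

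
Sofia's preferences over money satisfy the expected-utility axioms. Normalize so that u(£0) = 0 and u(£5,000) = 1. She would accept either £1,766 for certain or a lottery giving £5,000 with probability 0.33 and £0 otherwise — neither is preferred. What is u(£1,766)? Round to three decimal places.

The indifference gives u(£1,766) = 0.33·u(£5,000) + 0.67·u(£0) = 0.33·1 + 0.67·0 = 0.33.

0.330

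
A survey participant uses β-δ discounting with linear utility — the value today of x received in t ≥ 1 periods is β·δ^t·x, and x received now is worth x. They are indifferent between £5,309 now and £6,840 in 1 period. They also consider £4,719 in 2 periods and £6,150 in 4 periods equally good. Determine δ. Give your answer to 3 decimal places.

Both payoffs in the second observation are in the future, so β drops out: δ^2·4719 = δ^4·6150 ⇒ δ^2 = 4719/6150 = 0.76732, so δ = 0.87597.

δ ≈ 0.876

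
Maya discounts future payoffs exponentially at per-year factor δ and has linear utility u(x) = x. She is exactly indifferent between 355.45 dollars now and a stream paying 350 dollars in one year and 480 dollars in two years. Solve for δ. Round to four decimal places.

Present value of the stream is 350·δ + 480·δ². Indifference gives 350δ + 480δ² = 355.45.
So 480δ² + 350δ − 355.45 = 0.
By the quadratic formula (taking the positive root), δ = (−350 + √804964.00) / 960 ≈ 0.5700.

δ ≈ 0.5700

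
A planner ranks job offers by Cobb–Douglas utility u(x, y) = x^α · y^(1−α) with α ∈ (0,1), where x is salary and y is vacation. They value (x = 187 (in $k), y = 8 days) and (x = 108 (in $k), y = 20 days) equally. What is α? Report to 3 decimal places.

α ≈ 0.625

Set the two utilities equal: 187^α·8^(1−α) = 108^α·20^(1−α).
Taking logs: α·ln 187 + (1−α)·ln 8 = α·ln 108 + (1−α)·ln 20, i.e. α·0.548977 = (1−α)·0.916291.
Thus α·(1.465268) = 0.916291, so α = 0.916291/1.465268 ≈ 0.625.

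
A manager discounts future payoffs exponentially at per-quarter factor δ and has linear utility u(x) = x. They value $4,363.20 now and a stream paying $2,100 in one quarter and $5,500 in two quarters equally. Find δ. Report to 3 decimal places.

Equating present values: 4363.20 = 2100δ + 5500δ².
Rearranged: 5500δ² + 2100δ − 4363.20 = 0.
By the quadratic formula (taking the positive root), δ = (−2100 + √100400400.00) / 11000 ≈ 0.720.

δ ≈ 0.720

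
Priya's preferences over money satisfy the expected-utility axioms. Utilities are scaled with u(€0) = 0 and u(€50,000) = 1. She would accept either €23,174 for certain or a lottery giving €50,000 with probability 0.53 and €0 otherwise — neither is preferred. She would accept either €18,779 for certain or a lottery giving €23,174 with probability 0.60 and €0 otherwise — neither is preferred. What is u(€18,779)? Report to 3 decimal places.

The first gamble pins u(€23,174): it must equal 0.53·1 + 0.47·0 = 0.53.
The second indifference gives u(€18,779) = 0.60·u(€23,174) + 0.40·u(€0) = 0.60·0.53 + 0.40·0.00 = 0.3180.

0.318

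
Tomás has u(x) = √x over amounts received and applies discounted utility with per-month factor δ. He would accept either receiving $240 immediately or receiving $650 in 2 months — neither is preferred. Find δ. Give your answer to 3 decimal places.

Indifference means u(240) = δ^2 · u(650), so δ^2 = u(240)/u(650).
Since u(x) = √x, δ^2 = √(240/650) = 0.60764.
Hence δ = (0.60764)^(1/2) = 0.77951.

δ ≈ 0.780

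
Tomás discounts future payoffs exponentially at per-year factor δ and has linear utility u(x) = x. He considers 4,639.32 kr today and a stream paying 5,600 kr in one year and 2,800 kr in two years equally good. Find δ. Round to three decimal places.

δ ≈ 0.630

Present value of the stream is 5600·δ + 2800·δ². Indifference gives 5600δ + 2800δ² = 4639.32.
That is, 2800δ² + 5600δ − 4639.32 = 0, a quadratic in δ.
The positive root is δ = [−5600 + √(5600² + 4·2800·4639.32)] / (2·2800) = (−5600 + 9128.000)/5600 ≈ 0.630.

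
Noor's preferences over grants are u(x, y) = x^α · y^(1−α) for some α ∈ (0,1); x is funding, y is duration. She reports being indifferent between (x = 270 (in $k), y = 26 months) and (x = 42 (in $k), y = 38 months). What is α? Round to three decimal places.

The Cobb–Douglas utilities coincide, so 270^α·26^(1−α) = 42^α·38^(1−α).
(270/42)^α = (38/26)^(1−α); take logs: α·ln(270/42) = (1−α)·ln(38/26), i.e. α·1.860752 = (1−α)·0.379490.
Thus α·(2.240242) = 0.379490, so α = 0.379490/2.240242 ≈ 0.169.

α ≈ 0.169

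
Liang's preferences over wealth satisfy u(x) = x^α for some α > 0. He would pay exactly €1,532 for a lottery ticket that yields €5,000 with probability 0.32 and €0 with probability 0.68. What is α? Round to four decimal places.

The lottery's expected utility is 0.32·u(5000) + 0.68·u(0) = 0.32·5000^α (since u(0) = 0 for α > 0).
Indifference: 1532^α = 0.32·5000^α, so (1532/5000)^α = 0.32.
Taking logs: α·ln(1532/5000) = ln(0.32), so α = -1.1394343 / -1.1828638 ≈ 0.9633.

α ≈ 0.9633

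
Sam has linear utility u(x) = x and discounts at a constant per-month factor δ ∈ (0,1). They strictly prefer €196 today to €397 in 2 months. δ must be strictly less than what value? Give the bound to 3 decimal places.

δ < 0.703

Under u(x) = x this choice says 196 > δ^2·397.
Hence δ^2 < 196/397 = 0.49370, and x ↦ x^(1/2) is increasing on (0,∞).
δ < 0.49370^(1/2) = 0.703.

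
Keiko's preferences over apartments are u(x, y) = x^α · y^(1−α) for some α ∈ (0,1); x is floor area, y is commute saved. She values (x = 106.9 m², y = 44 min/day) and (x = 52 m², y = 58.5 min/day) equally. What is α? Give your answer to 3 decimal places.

α ≈ 0.283

The Cobb–Douglas utilities coincide, so 106.9^α·44^(1−α) = 52^α·58.5^(1−α).
(106.9/52)^α = (58.5/44)^(1−α); take logs: α·ln(106.9/52) = (1−α)·ln(58.5/44), i.e. α·0.720650 = (1−α)·0.284837.
Thus α·(1.005487) = 0.284837, so α = 0.284837/1.005487 ≈ 0.283.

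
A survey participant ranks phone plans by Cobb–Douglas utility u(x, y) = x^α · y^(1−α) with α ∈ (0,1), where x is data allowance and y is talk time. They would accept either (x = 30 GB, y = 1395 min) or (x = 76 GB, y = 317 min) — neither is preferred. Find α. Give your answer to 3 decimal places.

α ≈ 0.615

The Cobb–Douglas utilities coincide, so 30^α·1395^(1−α) = 76^α·317^(1−α).
Rearrange to (30/76)^α = (317/1395)^(1−α) and take logs: α·-0.929536 = (1−α)·-1.481748.
With A = -0.929536 and B = -1.481748: α·A = (1−α)·B, so α = B/(A+B) = -1.481748/-2.411284 ≈ 0.615.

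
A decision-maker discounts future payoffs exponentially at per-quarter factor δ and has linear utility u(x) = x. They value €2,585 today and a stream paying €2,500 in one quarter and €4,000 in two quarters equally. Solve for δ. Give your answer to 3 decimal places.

δ ≈ 0.550

Present value of the stream is 2500·δ + 4000·δ². Indifference gives 2500δ + 4000δ² = 2585.
That is, 4000δ² + 2500δ − 2585 = 0, a quadratic in δ.
δ = (−2500 + √(2500² + 4·4000·2585)) / (2·4000) = (−2500 + √47610000.00) / 8000 ≈ 0.550.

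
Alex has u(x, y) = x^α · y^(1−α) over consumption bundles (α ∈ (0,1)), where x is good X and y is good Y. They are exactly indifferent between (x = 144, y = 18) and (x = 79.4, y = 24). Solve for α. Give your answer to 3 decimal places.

α ≈ 0.326

Indifference: 144^α · 18^(1−α) = 79.4^α · 24^(1−α).
Rearrange to (144/79.4)^α = (24/18)^(1−α) and take logs: α·0.595315 = (1−α)·0.287682.
So α/(1−α) = (0.287682)/(0.595315) = 0.483243, and α = 0.483243/1.483243 ≈ 0.326.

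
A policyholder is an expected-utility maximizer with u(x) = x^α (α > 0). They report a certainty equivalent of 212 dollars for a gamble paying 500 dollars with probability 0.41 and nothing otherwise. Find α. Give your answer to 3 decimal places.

α ≈ 1.039

Since u(0) = 0, the lottery's EU is 0.41·500^α.
Equating: 212^α = 0.41·500^α, i.e. 0.4240^α = 0.41.
Taking logs: α·ln(212/500) = ln(0.41), so α = -0.891598 / -0.858022 ≈ 1.039.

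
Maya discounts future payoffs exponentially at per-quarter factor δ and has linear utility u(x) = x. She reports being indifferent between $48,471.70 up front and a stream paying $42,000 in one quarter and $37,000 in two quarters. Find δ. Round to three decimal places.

Equating present values: 48471.70 = 42000δ + 37000δ².
Rearranged: 37000δ² + 42000δ − 48471.70 = 0.
δ = (−42000 + √(42000² + 4·37000·48471.70)) / (2·37000) = (−42000 + √8937811600.00) / 74000 ≈ 0.710.

δ ≈ 0.710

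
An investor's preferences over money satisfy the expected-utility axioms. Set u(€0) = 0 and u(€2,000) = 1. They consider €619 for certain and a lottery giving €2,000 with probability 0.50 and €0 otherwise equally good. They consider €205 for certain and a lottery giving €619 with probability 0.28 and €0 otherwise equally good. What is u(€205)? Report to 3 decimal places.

0.140

The first gamble pins u(€619): it must equal 0.50·1 + 0.50·0 = 0.50.
The second indifference gives u(€205) = 0.28·u(€619) + 0.72·u(€0) = 0.28·0.50 + 0.72·0.00 = 0.1400.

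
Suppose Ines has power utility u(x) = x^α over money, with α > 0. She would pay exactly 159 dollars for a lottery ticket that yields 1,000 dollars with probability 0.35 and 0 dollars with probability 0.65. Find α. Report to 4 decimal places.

α ≈ 0.5709

EU(lottery) = 0.35·1000^α + 0.65·0 = 0.35·1000^α.
Setting u(159) equal to that: 159^α = 0.35·1000^α ⇒ (159/1000)^α = 0.35.
Take logs: α = ln 0.35 / ln(159/1000) ≈ 0.570912.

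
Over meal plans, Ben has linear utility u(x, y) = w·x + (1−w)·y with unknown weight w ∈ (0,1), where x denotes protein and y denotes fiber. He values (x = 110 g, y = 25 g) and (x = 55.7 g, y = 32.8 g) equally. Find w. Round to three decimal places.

Equating utilities: w·110 + (1−w)·25 = w·55.7 + (1−w)·32.8.
w·(110−55.7) = (1−w)·(32.8−25), i.e. w·54.3 = (1−w)·7.8.
So w/(1−w) = 7.8/54.3 = 0.1436, giving w = 7.8/(54.3+7.8) = 0.126.

w = 0.126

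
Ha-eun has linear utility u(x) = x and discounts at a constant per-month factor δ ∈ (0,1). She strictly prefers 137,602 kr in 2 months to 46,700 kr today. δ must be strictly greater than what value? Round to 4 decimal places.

δ > 0.5826

The preference means 46700 < δ^2·137602.
Dividing by 137602: δ^2 > 0.33938. Both sides are positive, so the square root keeps the direction.
δ > 0.33938^(1/2) = 0.5826.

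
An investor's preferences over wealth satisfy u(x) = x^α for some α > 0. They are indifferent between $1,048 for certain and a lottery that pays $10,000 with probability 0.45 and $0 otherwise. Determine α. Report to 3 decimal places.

EU(lottery) = 0.45·10000^α + 0.55·0 = 0.45·10000^α.
Equating: 1048^α = 0.45·10000^α, i.e. 0.1048^α = 0.45.
Take logs: α = ln 0.45 / ln(1048/10000) ≈ 0.35400.

α ≈ 0.354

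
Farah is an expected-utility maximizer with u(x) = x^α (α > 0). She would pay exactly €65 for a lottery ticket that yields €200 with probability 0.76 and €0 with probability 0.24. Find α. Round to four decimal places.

The lottery's expected utility is 0.76·u(200) + 0.24·u(0) = 0.76·200^α (since u(0) = 0 for α > 0).
Setting u(65) equal to that: 65^α = 0.76·200^α ⇒ (65/200)^α = 0.76.
α = ln(0.76) / ln(65/200) = -0.2744368/-1.1239301 ≈ 0.2442.

α ≈ 0.2442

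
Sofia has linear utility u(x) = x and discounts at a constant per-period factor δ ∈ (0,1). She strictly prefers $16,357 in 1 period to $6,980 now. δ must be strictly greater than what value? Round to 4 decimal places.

Comparing present values: 6980 < δ·16357.
So δ > 6980/16357 = 0.42673.

δ > 0.4267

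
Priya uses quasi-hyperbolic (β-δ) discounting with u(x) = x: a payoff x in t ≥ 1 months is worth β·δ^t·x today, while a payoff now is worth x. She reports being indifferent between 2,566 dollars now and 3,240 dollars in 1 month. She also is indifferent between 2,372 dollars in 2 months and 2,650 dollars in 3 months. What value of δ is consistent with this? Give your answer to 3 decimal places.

δ ≈ 0.895

Both payoffs in the second observation are in the future, so β drops out: δ^2·2372 = δ^3·2650 ⇒ δ = 2372/2650 = 0.89509.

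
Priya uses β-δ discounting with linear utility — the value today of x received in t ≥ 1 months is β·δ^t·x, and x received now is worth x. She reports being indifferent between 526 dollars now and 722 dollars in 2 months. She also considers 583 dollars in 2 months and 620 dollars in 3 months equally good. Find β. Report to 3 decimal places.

Both payoffs in the second observation are in the future, so β drops out: δ^2·583 = δ^3·620 ⇒ δ = 583/620 = 0.94032.
Now use the now-vs-future pair: 526 = β·δ^2·722 gives β = 526/(0.88421·722) ≈ 0.824.

β ≈ 0.824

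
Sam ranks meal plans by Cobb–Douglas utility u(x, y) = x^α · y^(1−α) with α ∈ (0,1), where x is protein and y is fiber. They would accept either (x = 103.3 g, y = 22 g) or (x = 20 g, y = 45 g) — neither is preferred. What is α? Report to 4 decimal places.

α ≈ 0.3035

The Cobb–Douglas utilities coincide, so 103.3^α·22^(1−α) = 20^α·45^(1−α).
Rearrange to (103.3/20)^α = (45/22)^(1−α) and take logs: α·1.6419051 = (1−α)·0.7156200.
With A = 1.6419051 and B = 0.7156200: α·A = (1−α)·B, so α = B/(A+B) = 0.7156200/2.3575251 ≈ 0.3035.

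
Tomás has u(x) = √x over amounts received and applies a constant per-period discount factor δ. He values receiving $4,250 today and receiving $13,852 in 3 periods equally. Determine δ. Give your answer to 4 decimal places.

Equating discounted utilities: u(4250) = δ^3·u(13852) ⇒ δ^3 = u(4250)/u(13852).
Since u(x) = √x, δ^3 = √(4250/13852) = 0.55391.
Taking the cube root: δ = 0.55391^(1/3) ≈ 0.8213.

δ ≈ 0.8213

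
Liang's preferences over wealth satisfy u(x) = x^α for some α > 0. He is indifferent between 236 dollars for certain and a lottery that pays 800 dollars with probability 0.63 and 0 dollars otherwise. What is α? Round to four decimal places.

α ≈ 0.3785

Since u(0) = 0, the lottery's EU is 0.63·800^α.
Equating: 236^α = 0.63·800^α, i.e. 0.2950^α = 0.63.
Take logs: α = ln 0.63 / ln(236/800) ≈ 0.378476.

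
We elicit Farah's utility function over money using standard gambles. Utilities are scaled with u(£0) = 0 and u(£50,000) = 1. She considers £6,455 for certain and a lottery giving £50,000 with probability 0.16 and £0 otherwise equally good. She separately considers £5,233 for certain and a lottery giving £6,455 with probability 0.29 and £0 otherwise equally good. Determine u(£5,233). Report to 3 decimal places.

0.046

The first gamble pins u(£6,455): it must equal 0.16·1 + 0.84·0 = 0.16.
Then u(£5,233) = 0.29·u(£6,455) + 0.71·u(£0) = 0.29·0.16 + 0.71·0.00 = 0.0464.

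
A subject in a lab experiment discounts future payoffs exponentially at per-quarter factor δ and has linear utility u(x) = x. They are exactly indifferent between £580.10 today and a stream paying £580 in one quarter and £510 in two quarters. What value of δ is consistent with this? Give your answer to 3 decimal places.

δ ≈ 0.640

Present value of the stream is 580·δ + 510·δ². Indifference gives 580δ + 510δ² = 580.10.
So 510δ² + 580δ − 580.10 = 0.
δ = (−580 + √(580² + 4·510·580.10)) / (2·510) = (−580 + √1519804.00) / 1020 ≈ 0.640.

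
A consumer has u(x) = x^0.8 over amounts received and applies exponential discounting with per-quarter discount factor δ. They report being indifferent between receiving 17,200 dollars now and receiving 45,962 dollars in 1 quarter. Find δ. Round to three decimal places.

Indifference means u(17200) = δ · u(45962), so δ = u(17200)/u(45962).
Since u(x) = x^0.8, δ = (17200/45962)^0.8 = 0.37422^0.8 = 0.45552.

δ ≈ 0.456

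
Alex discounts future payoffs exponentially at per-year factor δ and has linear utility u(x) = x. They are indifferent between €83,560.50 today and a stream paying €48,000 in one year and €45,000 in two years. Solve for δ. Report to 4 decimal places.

Equating present values: 83560.50 = 48000δ + 45000δ².
Rearranged: 45000δ² + 48000δ − 83560.50 = 0.
The positive root is δ = [−48000 + √(48000² + 4·45000·83560.50)] / (2·45000) = (−48000 + 131700.000)/90000 ≈ 0.9300.

δ ≈ 0.9300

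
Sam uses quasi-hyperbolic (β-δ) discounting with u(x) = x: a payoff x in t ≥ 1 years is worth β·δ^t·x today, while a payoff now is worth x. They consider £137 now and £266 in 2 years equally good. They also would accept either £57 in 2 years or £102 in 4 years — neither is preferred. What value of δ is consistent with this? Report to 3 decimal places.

δ ≈ 0.748

From the later pair, β·δ^2·57 = β·δ^4·102; dividing through, δ^2 = 57/102 = 0.55882, so δ = 0.74755.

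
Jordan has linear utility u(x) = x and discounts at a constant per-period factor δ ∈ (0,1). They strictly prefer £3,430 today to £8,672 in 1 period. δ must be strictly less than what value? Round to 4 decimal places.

Under u(x) = x this choice says 3430 > δ·8672.
Dividing through by 8672 gives δ < 0.39553.

δ < 0.3955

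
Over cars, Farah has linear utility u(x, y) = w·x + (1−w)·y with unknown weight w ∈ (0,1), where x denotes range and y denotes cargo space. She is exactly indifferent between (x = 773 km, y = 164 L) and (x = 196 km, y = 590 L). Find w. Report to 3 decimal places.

u(773,164) = u(196,590) means w·773 + (1−w)·164 = w·196 + (1−w)·590.
Rearranging, 577·w − 426·(1−w) = 0.
The marginal rate of substitution is 426/577, so w = 426/(577+426) = 0.425.

w = 0.425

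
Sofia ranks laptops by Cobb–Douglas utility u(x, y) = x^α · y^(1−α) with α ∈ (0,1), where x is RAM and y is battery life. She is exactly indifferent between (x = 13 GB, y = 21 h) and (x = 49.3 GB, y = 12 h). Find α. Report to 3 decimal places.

α ≈ 0.296

The Cobb–Douglas utilities coincide, so 13^α·21^(1−α) = 49.3^α·12^(1−α).
Rearrange to (13/49.3)^α = (12/21)^(1−α) and take logs: α·-1.332975 = (1−α)·-0.559616.
Thus α·(-1.892591) = -0.559616, so α = -0.559616/-1.892591 ≈ 0.296.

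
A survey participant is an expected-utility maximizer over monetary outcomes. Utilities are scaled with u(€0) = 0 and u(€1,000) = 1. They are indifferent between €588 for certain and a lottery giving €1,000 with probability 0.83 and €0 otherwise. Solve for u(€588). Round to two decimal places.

0.83

By the standard-gamble method, u(€588) is just the indifference probability on the best outcome: 0.83.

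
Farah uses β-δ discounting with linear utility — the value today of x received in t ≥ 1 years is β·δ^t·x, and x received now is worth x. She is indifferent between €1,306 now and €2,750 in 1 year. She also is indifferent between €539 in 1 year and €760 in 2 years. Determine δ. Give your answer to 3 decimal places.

Both payoffs in the second observation are in the future, so β drops out: δ^1·539 = δ^2·760 ⇒ δ = 539/760 = 0.70921.

δ ≈ 0.709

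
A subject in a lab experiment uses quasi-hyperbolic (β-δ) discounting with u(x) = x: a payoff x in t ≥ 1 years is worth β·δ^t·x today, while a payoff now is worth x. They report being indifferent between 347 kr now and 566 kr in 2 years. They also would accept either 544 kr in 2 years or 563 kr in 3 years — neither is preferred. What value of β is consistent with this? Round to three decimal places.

From the later pair, β·δ^2·544 = β·δ^3·563; dividing through, δ = 544/563 = 0.96625.
Now use the now-vs-future pair: 347 = β·δ^2·566 gives β = 347/(0.93364·566) ≈ 0.657.

β ≈ 0.657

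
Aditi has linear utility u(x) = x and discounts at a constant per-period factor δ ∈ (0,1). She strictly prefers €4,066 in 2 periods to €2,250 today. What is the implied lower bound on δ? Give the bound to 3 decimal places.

δ > 0.744

Comparing present values: 2250 < δ^2·4066.
Dividing by 4066: δ^2 > 0.55337. Both sides are positive, so the square root keeps the direction.
δ > (2250/4066)^(1/2) ≈ 0.744.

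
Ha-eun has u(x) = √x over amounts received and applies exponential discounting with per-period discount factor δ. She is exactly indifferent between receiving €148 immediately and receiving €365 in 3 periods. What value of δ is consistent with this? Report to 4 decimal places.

δ ≈ 0.8603

Indifference means u(148) = δ^3 · u(365), so δ^3 = u(148)/u(365).
With u(x) = √x: δ^3 = √148/√365 = √(148/365) = 0.63677.
So δ = 0.63677^(1/3) ≈ 0.8603.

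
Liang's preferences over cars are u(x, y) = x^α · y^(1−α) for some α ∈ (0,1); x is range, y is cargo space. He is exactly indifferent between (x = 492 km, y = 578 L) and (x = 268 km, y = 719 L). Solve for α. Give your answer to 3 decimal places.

α ≈ 0.264

The Cobb–Douglas utilities coincide, so 492^α·578^(1−α) = 268^α·719^(1−α).
Rearrange to (492/268)^α = (719/578)^(1−α) and take logs: α·0.607492 = (1−α)·0.218287.
With A = 0.607492 and B = 0.218287: α·A = (1−α)·B, so α = B/(A+B) = 0.218287/0.825779 ≈ 0.264.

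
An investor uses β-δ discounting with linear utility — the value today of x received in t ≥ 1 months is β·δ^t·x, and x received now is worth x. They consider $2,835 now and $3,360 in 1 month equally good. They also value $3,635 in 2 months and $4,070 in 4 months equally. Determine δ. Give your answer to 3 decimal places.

δ ≈ 0.945

Both payoffs in the second observation are in the future, so β drops out: δ^2·3635 = δ^4·4070 ⇒ δ^2 = 3635/4070 = 0.89312, so δ = 0.94505.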